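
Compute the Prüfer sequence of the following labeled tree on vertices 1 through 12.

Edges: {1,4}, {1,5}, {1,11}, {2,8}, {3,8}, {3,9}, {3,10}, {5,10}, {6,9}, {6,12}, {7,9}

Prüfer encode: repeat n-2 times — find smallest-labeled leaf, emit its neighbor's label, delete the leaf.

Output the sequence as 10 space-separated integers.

Answer: 8 1 9 3 1 5 10 3 9 6

Derivation:
Step 1: leaves = {2,4,7,11,12}. Remove smallest leaf 2, emit neighbor 8.
Step 2: leaves = {4,7,8,11,12}. Remove smallest leaf 4, emit neighbor 1.
Step 3: leaves = {7,8,11,12}. Remove smallest leaf 7, emit neighbor 9.
Step 4: leaves = {8,11,12}. Remove smallest leaf 8, emit neighbor 3.
Step 5: leaves = {11,12}. Remove smallest leaf 11, emit neighbor 1.
Step 6: leaves = {1,12}. Remove smallest leaf 1, emit neighbor 5.
Step 7: leaves = {5,12}. Remove smallest leaf 5, emit neighbor 10.
Step 8: leaves = {10,12}. Remove smallest leaf 10, emit neighbor 3.
Step 9: leaves = {3,12}. Remove smallest leaf 3, emit neighbor 9.
Step 10: leaves = {9,12}. Remove smallest leaf 9, emit neighbor 6.
Done: 2 vertices remain (6, 12). Sequence = [8 1 9 3 1 5 10 3 9 6]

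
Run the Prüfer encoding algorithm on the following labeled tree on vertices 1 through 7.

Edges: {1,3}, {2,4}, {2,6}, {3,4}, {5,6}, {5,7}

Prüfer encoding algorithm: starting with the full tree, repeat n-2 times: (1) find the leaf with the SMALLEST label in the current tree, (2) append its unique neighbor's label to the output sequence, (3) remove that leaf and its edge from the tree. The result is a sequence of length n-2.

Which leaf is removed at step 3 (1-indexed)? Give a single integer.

Step 1: current leaves = {1,7}. Remove leaf 1 (neighbor: 3).
Step 2: current leaves = {3,7}. Remove leaf 3 (neighbor: 4).
Step 3: current leaves = {4,7}. Remove leaf 4 (neighbor: 2).

Answer: 4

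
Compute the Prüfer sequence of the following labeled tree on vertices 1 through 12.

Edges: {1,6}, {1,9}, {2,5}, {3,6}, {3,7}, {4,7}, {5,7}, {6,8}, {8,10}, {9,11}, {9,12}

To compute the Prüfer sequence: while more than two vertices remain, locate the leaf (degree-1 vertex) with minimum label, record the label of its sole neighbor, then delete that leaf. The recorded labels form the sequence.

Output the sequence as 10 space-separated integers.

Step 1: leaves = {2,4,10,11,12}. Remove smallest leaf 2, emit neighbor 5.
Step 2: leaves = {4,5,10,11,12}. Remove smallest leaf 4, emit neighbor 7.
Step 3: leaves = {5,10,11,12}. Remove smallest leaf 5, emit neighbor 7.
Step 4: leaves = {7,10,11,12}. Remove smallest leaf 7, emit neighbor 3.
Step 5: leaves = {3,10,11,12}. Remove smallest leaf 3, emit neighbor 6.
Step 6: leaves = {10,11,12}. Remove smallest leaf 10, emit neighbor 8.
Step 7: leaves = {8,11,12}. Remove smallest leaf 8, emit neighbor 6.
Step 8: leaves = {6,11,12}. Remove smallest leaf 6, emit neighbor 1.
Step 9: leaves = {1,11,12}. Remove smallest leaf 1, emit neighbor 9.
Step 10: leaves = {11,12}. Remove smallest leaf 11, emit neighbor 9.
Done: 2 vertices remain (9, 12). Sequence = [5 7 7 3 6 8 6 1 9 9]

Answer: 5 7 7 3 6 8 6 1 9 9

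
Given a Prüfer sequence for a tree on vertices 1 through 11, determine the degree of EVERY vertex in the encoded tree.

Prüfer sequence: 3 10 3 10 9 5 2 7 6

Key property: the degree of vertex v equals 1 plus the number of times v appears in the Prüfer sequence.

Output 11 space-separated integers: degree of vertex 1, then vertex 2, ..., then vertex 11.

Answer: 1 2 3 1 2 2 2 1 2 3 1

Derivation:
p_1 = 3: count[3] becomes 1
p_2 = 10: count[10] becomes 1
p_3 = 3: count[3] becomes 2
p_4 = 10: count[10] becomes 2
p_5 = 9: count[9] becomes 1
p_6 = 5: count[5] becomes 1
p_7 = 2: count[2] becomes 1
p_8 = 7: count[7] becomes 1
p_9 = 6: count[6] becomes 1
Degrees (1 + count): deg[1]=1+0=1, deg[2]=1+1=2, deg[3]=1+2=3, deg[4]=1+0=1, deg[5]=1+1=2, deg[6]=1+1=2, deg[7]=1+1=2, deg[8]=1+0=1, deg[9]=1+1=2, deg[10]=1+2=3, deg[11]=1+0=1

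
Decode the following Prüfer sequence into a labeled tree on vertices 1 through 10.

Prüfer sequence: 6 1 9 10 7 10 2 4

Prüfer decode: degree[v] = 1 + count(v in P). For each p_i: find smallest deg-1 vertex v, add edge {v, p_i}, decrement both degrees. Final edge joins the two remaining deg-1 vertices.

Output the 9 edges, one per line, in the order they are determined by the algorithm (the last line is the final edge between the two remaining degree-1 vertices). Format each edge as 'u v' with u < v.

Answer: 3 6
1 5
1 9
6 10
7 8
7 10
2 9
2 4
4 10

Derivation:
Initial degrees: {1:2, 2:2, 3:1, 4:2, 5:1, 6:2, 7:2, 8:1, 9:2, 10:3}
Step 1: smallest deg-1 vertex = 3, p_1 = 6. Add edge {3,6}. Now deg[3]=0, deg[6]=1.
Step 2: smallest deg-1 vertex = 5, p_2 = 1. Add edge {1,5}. Now deg[5]=0, deg[1]=1.
Step 3: smallest deg-1 vertex = 1, p_3 = 9. Add edge {1,9}. Now deg[1]=0, deg[9]=1.
Step 4: smallest deg-1 vertex = 6, p_4 = 10. Add edge {6,10}. Now deg[6]=0, deg[10]=2.
Step 5: smallest deg-1 vertex = 8, p_5 = 7. Add edge {7,8}. Now deg[8]=0, deg[7]=1.
Step 6: smallest deg-1 vertex = 7, p_6 = 10. Add edge {7,10}. Now deg[7]=0, deg[10]=1.
Step 7: smallest deg-1 vertex = 9, p_7 = 2. Add edge {2,9}. Now deg[9]=0, deg[2]=1.
Step 8: smallest deg-1 vertex = 2, p_8 = 4. Add edge {2,4}. Now deg[2]=0, deg[4]=1.
Final: two remaining deg-1 vertices are 4, 10. Add edge {4,10}.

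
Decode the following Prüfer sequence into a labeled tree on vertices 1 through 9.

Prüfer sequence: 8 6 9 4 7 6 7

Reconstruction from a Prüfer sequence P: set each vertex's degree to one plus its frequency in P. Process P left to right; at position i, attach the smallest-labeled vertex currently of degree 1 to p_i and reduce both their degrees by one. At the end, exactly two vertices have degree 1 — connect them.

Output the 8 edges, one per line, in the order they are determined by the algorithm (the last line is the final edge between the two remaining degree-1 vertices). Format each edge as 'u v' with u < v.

Initial degrees: {1:1, 2:1, 3:1, 4:2, 5:1, 6:3, 7:3, 8:2, 9:2}
Step 1: smallest deg-1 vertex = 1, p_1 = 8. Add edge {1,8}. Now deg[1]=0, deg[8]=1.
Step 2: smallest deg-1 vertex = 2, p_2 = 6. Add edge {2,6}. Now deg[2]=0, deg[6]=2.
Step 3: smallest deg-1 vertex = 3, p_3 = 9. Add edge {3,9}. Now deg[3]=0, deg[9]=1.
Step 4: smallest deg-1 vertex = 5, p_4 = 4. Add edge {4,5}. Now deg[5]=0, deg[4]=1.
Step 5: smallest deg-1 vertex = 4, p_5 = 7. Add edge {4,7}. Now deg[4]=0, deg[7]=2.
Step 6: smallest deg-1 vertex = 8, p_6 = 6. Add edge {6,8}. Now deg[8]=0, deg[6]=1.
Step 7: smallest deg-1 vertex = 6, p_7 = 7. Add edge {6,7}. Now deg[6]=0, deg[7]=1.
Final: two remaining deg-1 vertices are 7, 9. Add edge {7,9}.

Answer: 1 8
2 6
3 9
4 5
4 7
6 8
6 7
7 9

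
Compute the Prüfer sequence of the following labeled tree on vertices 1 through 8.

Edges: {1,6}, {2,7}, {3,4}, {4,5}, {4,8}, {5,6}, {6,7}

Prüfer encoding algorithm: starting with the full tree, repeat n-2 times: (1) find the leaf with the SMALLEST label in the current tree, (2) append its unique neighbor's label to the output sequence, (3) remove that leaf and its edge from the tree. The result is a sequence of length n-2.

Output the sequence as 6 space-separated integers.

Step 1: leaves = {1,2,3,8}. Remove smallest leaf 1, emit neighbor 6.
Step 2: leaves = {2,3,8}. Remove smallest leaf 2, emit neighbor 7.
Step 3: leaves = {3,7,8}. Remove smallest leaf 3, emit neighbor 4.
Step 4: leaves = {7,8}. Remove smallest leaf 7, emit neighbor 6.
Step 5: leaves = {6,8}. Remove smallest leaf 6, emit neighbor 5.
Step 6: leaves = {5,8}. Remove smallest leaf 5, emit neighbor 4.
Done: 2 vertices remain (4, 8). Sequence = [6 7 4 6 5 4]

Answer: 6 7 4 6 5 4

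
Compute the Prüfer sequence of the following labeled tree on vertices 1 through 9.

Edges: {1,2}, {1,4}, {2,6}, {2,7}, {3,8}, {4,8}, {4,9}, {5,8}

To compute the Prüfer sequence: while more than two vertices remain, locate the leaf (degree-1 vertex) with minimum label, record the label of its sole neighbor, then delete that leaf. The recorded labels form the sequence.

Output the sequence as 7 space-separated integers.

Step 1: leaves = {3,5,6,7,9}. Remove smallest leaf 3, emit neighbor 8.
Step 2: leaves = {5,6,7,9}. Remove smallest leaf 5, emit neighbor 8.
Step 3: leaves = {6,7,8,9}. Remove smallest leaf 6, emit neighbor 2.
Step 4: leaves = {7,8,9}. Remove smallest leaf 7, emit neighbor 2.
Step 5: leaves = {2,8,9}. Remove smallest leaf 2, emit neighbor 1.
Step 6: leaves = {1,8,9}. Remove smallest leaf 1, emit neighbor 4.
Step 7: leaves = {8,9}. Remove smallest leaf 8, emit neighbor 4.
Done: 2 vertices remain (4, 9). Sequence = [8 8 2 2 1 4 4]

Answer: 8 8 2 2 1 4 4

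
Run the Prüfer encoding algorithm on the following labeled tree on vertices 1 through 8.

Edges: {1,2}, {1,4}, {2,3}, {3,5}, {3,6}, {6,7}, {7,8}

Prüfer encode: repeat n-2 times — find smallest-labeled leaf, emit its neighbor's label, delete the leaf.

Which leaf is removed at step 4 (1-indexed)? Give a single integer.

Step 1: current leaves = {4,5,8}. Remove leaf 4 (neighbor: 1).
Step 2: current leaves = {1,5,8}. Remove leaf 1 (neighbor: 2).
Step 3: current leaves = {2,5,8}. Remove leaf 2 (neighbor: 3).
Step 4: current leaves = {5,8}. Remove leaf 5 (neighbor: 3).

Answer: 5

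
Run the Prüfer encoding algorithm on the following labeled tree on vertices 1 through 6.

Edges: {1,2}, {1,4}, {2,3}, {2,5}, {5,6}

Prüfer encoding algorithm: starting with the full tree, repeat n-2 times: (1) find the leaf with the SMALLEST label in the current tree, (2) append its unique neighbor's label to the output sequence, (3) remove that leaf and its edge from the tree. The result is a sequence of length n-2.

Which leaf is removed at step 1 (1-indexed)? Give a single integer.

Answer: 3

Derivation:
Step 1: current leaves = {3,4,6}. Remove leaf 3 (neighbor: 2).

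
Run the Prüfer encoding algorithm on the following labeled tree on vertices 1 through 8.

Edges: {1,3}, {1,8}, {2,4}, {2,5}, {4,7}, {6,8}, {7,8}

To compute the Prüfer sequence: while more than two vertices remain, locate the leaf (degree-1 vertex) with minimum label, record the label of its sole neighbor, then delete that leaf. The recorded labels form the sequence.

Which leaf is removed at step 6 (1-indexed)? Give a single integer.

Step 1: current leaves = {3,5,6}. Remove leaf 3 (neighbor: 1).
Step 2: current leaves = {1,5,6}. Remove leaf 1 (neighbor: 8).
Step 3: current leaves = {5,6}. Remove leaf 5 (neighbor: 2).
Step 4: current leaves = {2,6}. Remove leaf 2 (neighbor: 4).
Step 5: current leaves = {4,6}. Remove leaf 4 (neighbor: 7).
Step 6: current leaves = {6,7}. Remove leaf 6 (neighbor: 8).

Answer: 6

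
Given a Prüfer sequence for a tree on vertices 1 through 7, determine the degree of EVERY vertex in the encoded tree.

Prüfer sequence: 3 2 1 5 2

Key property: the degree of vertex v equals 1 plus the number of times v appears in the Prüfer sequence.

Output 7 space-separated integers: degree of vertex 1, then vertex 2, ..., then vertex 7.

Answer: 2 3 2 1 2 1 1

Derivation:
p_1 = 3: count[3] becomes 1
p_2 = 2: count[2] becomes 1
p_3 = 1: count[1] becomes 1
p_4 = 5: count[5] becomes 1
p_5 = 2: count[2] becomes 2
Degrees (1 + count): deg[1]=1+1=2, deg[2]=1+2=3, deg[3]=1+1=2, deg[4]=1+0=1, deg[5]=1+1=2, deg[6]=1+0=1, deg[7]=1+0=1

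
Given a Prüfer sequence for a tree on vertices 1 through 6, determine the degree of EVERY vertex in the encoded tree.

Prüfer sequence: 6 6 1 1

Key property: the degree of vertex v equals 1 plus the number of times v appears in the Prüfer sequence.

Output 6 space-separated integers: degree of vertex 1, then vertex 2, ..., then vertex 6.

p_1 = 6: count[6] becomes 1
p_2 = 6: count[6] becomes 2
p_3 = 1: count[1] becomes 1
p_4 = 1: count[1] becomes 2
Degrees (1 + count): deg[1]=1+2=3, deg[2]=1+0=1, deg[3]=1+0=1, deg[4]=1+0=1, deg[5]=1+0=1, deg[6]=1+2=3

Answer: 3 1 1 1 1 3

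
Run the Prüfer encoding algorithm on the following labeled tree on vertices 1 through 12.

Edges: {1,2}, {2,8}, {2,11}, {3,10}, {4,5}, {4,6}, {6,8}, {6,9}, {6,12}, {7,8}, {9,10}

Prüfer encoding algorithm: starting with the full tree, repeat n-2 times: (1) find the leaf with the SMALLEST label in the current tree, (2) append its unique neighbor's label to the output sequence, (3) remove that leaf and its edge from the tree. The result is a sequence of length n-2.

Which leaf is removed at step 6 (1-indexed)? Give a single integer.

Step 1: current leaves = {1,3,5,7,11,12}. Remove leaf 1 (neighbor: 2).
Step 2: current leaves = {3,5,7,11,12}. Remove leaf 3 (neighbor: 10).
Step 3: current leaves = {5,7,10,11,12}. Remove leaf 5 (neighbor: 4).
Step 4: current leaves = {4,7,10,11,12}. Remove leaf 4 (neighbor: 6).
Step 5: current leaves = {7,10,11,12}. Remove leaf 7 (neighbor: 8).
Step 6: current leaves = {10,11,12}. Remove leaf 10 (neighbor: 9).

Answer: 10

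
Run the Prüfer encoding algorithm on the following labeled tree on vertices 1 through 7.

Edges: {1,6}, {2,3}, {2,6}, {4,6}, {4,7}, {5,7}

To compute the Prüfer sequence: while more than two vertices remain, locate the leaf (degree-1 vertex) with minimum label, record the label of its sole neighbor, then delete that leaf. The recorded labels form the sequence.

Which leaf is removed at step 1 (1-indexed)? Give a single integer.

Step 1: current leaves = {1,3,5}. Remove leaf 1 (neighbor: 6).

Answer: 1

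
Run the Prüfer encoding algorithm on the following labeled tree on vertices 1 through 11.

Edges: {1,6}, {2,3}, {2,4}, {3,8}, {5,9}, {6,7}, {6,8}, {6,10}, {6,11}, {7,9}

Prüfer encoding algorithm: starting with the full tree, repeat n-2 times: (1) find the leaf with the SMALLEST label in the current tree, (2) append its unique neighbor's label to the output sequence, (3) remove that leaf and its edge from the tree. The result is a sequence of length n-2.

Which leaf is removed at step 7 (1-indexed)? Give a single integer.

Answer: 9

Derivation:
Step 1: current leaves = {1,4,5,10,11}. Remove leaf 1 (neighbor: 6).
Step 2: current leaves = {4,5,10,11}. Remove leaf 4 (neighbor: 2).
Step 3: current leaves = {2,5,10,11}. Remove leaf 2 (neighbor: 3).
Step 4: current leaves = {3,5,10,11}. Remove leaf 3 (neighbor: 8).
Step 5: current leaves = {5,8,10,11}. Remove leaf 5 (neighbor: 9).
Step 6: current leaves = {8,9,10,11}. Remove leaf 8 (neighbor: 6).
Step 7: current leaves = {9,10,11}. Remove leaf 9 (neighbor: 7).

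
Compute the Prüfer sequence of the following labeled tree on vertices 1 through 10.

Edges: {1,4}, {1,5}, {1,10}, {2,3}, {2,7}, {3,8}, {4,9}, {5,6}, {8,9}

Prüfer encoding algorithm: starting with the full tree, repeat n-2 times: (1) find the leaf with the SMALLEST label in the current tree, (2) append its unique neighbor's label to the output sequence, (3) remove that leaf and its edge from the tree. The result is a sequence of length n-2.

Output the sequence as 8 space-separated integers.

Step 1: leaves = {6,7,10}. Remove smallest leaf 6, emit neighbor 5.
Step 2: leaves = {5,7,10}. Remove smallest leaf 5, emit neighbor 1.
Step 3: leaves = {7,10}. Remove smallest leaf 7, emit neighbor 2.
Step 4: leaves = {2,10}. Remove smallest leaf 2, emit neighbor 3.
Step 5: leaves = {3,10}. Remove smallest leaf 3, emit neighbor 8.
Step 6: leaves = {8,10}. Remove smallest leaf 8, emit neighbor 9.
Step 7: leaves = {9,10}. Remove smallest leaf 9, emit neighbor 4.
Step 8: leaves = {4,10}. Remove smallest leaf 4, emit neighbor 1.
Done: 2 vertices remain (1, 10). Sequence = [5 1 2 3 8 9 4 1]

Answer: 5 1 2 3 8 9 4 1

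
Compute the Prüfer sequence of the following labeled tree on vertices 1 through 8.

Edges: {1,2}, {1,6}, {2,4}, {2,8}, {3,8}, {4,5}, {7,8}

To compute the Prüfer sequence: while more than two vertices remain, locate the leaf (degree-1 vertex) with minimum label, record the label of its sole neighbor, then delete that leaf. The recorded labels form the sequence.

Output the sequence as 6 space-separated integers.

Step 1: leaves = {3,5,6,7}. Remove smallest leaf 3, emit neighbor 8.
Step 2: leaves = {5,6,7}. Remove smallest leaf 5, emit neighbor 4.
Step 3: leaves = {4,6,7}. Remove smallest leaf 4, emit neighbor 2.
Step 4: leaves = {6,7}. Remove smallest leaf 6, emit neighbor 1.
Step 5: leaves = {1,7}. Remove smallest leaf 1, emit neighbor 2.
Step 6: leaves = {2,7}. Remove smallest leaf 2, emit neighbor 8.
Done: 2 vertices remain (7, 8). Sequence = [8 4 2 1 2 8]

Answer: 8 4 2 1 2 8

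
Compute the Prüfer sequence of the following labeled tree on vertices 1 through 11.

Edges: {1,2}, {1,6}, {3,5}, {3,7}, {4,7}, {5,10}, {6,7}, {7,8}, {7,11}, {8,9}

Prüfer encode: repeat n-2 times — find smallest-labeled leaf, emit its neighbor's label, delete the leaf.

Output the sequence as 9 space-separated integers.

Step 1: leaves = {2,4,9,10,11}. Remove smallest leaf 2, emit neighbor 1.
Step 2: leaves = {1,4,9,10,11}. Remove smallest leaf 1, emit neighbor 6.
Step 3: leaves = {4,6,9,10,11}. Remove smallest leaf 4, emit neighbor 7.
Step 4: leaves = {6,9,10,11}. Remove smallest leaf 6, emit neighbor 7.
Step 5: leaves = {9,10,11}. Remove smallest leaf 9, emit neighbor 8.
Step 6: leaves = {8,10,11}. Remove smallest leaf 8, emit neighbor 7.
Step 7: leaves = {10,11}. Remove smallest leaf 10, emit neighbor 5.
Step 8: leaves = {5,11}. Remove smallest leaf 5, emit neighbor 3.
Step 9: leaves = {3,11}. Remove smallest leaf 3, emit neighbor 7.
Done: 2 vertices remain (7, 11). Sequence = [1 6 7 7 8 7 5 3 7]

Answer: 1 6 7 7 8 7 5 3 7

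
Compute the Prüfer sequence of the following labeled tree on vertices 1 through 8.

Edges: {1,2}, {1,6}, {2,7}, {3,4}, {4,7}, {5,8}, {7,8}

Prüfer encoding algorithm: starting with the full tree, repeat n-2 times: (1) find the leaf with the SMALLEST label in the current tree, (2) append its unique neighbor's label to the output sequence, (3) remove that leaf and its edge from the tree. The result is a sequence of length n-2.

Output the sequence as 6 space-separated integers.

Answer: 4 7 8 1 2 7

Derivation:
Step 1: leaves = {3,5,6}. Remove smallest leaf 3, emit neighbor 4.
Step 2: leaves = {4,5,6}. Remove smallest leaf 4, emit neighbor 7.
Step 3: leaves = {5,6}. Remove smallest leaf 5, emit neighbor 8.
Step 4: leaves = {6,8}. Remove smallest leaf 6, emit neighbor 1.
Step 5: leaves = {1,8}. Remove smallest leaf 1, emit neighbor 2.
Step 6: leaves = {2,8}. Remove smallest leaf 2, emit neighbor 7.
Done: 2 vertices remain (7, 8). Sequence = [4 7 8 1 2 7]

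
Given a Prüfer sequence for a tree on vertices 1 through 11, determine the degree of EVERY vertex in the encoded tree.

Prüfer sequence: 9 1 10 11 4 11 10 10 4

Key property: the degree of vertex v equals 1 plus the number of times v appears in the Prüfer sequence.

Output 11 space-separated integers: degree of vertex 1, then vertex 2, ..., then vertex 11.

Answer: 2 1 1 3 1 1 1 1 2 4 3

Derivation:
p_1 = 9: count[9] becomes 1
p_2 = 1: count[1] becomes 1
p_3 = 10: count[10] becomes 1
p_4 = 11: count[11] becomes 1
p_5 = 4: count[4] becomes 1
p_6 = 11: count[11] becomes 2
p_7 = 10: count[10] becomes 2
p_8 = 10: count[10] becomes 3
p_9 = 4: count[4] becomes 2
Degrees (1 + count): deg[1]=1+1=2, deg[2]=1+0=1, deg[3]=1+0=1, deg[4]=1+2=3, deg[5]=1+0=1, deg[6]=1+0=1, deg[7]=1+0=1, deg[8]=1+0=1, deg[9]=1+1=2, deg[10]=1+3=4, deg[11]=1+2=3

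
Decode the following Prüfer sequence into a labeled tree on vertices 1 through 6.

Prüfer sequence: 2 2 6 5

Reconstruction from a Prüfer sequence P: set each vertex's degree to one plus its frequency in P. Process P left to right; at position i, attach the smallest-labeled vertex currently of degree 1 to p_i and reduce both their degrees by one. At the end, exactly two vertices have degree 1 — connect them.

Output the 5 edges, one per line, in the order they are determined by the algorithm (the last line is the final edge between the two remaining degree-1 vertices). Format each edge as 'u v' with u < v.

Initial degrees: {1:1, 2:3, 3:1, 4:1, 5:2, 6:2}
Step 1: smallest deg-1 vertex = 1, p_1 = 2. Add edge {1,2}. Now deg[1]=0, deg[2]=2.
Step 2: smallest deg-1 vertex = 3, p_2 = 2. Add edge {2,3}. Now deg[3]=0, deg[2]=1.
Step 3: smallest deg-1 vertex = 2, p_3 = 6. Add edge {2,6}. Now deg[2]=0, deg[6]=1.
Step 4: smallest deg-1 vertex = 4, p_4 = 5. Add edge {4,5}. Now deg[4]=0, deg[5]=1.
Final: two remaining deg-1 vertices are 5, 6. Add edge {5,6}.

Answer: 1 2
2 3
2 6
4 5
5 6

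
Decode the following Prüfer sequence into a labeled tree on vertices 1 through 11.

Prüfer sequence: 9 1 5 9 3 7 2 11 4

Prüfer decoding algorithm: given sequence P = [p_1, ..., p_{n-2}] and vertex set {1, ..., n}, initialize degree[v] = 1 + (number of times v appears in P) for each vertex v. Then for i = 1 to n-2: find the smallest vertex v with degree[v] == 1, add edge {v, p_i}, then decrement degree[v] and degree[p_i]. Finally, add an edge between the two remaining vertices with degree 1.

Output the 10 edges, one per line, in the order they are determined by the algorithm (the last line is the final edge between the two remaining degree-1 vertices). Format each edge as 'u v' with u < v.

Answer: 6 9
1 8
1 5
5 9
3 9
3 7
2 7
2 11
4 10
4 11

Derivation:
Initial degrees: {1:2, 2:2, 3:2, 4:2, 5:2, 6:1, 7:2, 8:1, 9:3, 10:1, 11:2}
Step 1: smallest deg-1 vertex = 6, p_1 = 9. Add edge {6,9}. Now deg[6]=0, deg[9]=2.
Step 2: smallest deg-1 vertex = 8, p_2 = 1. Add edge {1,8}. Now deg[8]=0, deg[1]=1.
Step 3: smallest deg-1 vertex = 1, p_3 = 5. Add edge {1,5}. Now deg[1]=0, deg[5]=1.
Step 4: smallest deg-1 vertex = 5, p_4 = 9. Add edge {5,9}. Now deg[5]=0, deg[9]=1.
Step 5: smallest deg-1 vertex = 9, p_5 = 3. Add edge {3,9}. Now deg[9]=0, deg[3]=1.
Step 6: smallest deg-1 vertex = 3, p_6 = 7. Add edge {3,7}. Now deg[3]=0, deg[7]=1.
Step 7: smallest deg-1 vertex = 7, p_7 = 2. Add edge {2,7}. Now deg[7]=0, deg[2]=1.
Step 8: smallest deg-1 vertex = 2, p_8 = 11. Add edge {2,11}. Now deg[2]=0, deg[11]=1.
Step 9: smallest deg-1 vertex = 10, p_9 = 4. Add edge {4,10}. Now deg[10]=0, deg[4]=1.
Final: two remaining deg-1 vertices are 4, 11. Add edge {4,11}.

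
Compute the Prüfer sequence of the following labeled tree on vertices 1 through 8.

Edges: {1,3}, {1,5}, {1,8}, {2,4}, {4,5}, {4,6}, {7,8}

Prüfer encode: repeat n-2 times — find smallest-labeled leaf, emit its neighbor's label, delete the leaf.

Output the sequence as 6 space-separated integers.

Step 1: leaves = {2,3,6,7}. Remove smallest leaf 2, emit neighbor 4.
Step 2: leaves = {3,6,7}. Remove smallest leaf 3, emit neighbor 1.
Step 3: leaves = {6,7}. Remove smallest leaf 6, emit neighbor 4.
Step 4: leaves = {4,7}. Remove smallest leaf 4, emit neighbor 5.
Step 5: leaves = {5,7}. Remove smallest leaf 5, emit neighbor 1.
Step 6: leaves = {1,7}. Remove smallest leaf 1, emit neighbor 8.
Done: 2 vertices remain (7, 8). Sequence = [4 1 4 5 1 8]

Answer: 4 1 4 5 1 8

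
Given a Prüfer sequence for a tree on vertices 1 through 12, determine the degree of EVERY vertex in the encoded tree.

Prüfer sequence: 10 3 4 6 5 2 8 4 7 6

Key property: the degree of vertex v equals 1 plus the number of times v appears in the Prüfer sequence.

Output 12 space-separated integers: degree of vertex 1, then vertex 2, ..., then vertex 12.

p_1 = 10: count[10] becomes 1
p_2 = 3: count[3] becomes 1
p_3 = 4: count[4] becomes 1
p_4 = 6: count[6] becomes 1
p_5 = 5: count[5] becomes 1
p_6 = 2: count[2] becomes 1
p_7 = 8: count[8] becomes 1
p_8 = 4: count[4] becomes 2
p_9 = 7: count[7] becomes 1
p_10 = 6: count[6] becomes 2
Degrees (1 + count): deg[1]=1+0=1, deg[2]=1+1=2, deg[3]=1+1=2, deg[4]=1+2=3, deg[5]=1+1=2, deg[6]=1+2=3, deg[7]=1+1=2, deg[8]=1+1=2, deg[9]=1+0=1, deg[10]=1+1=2, deg[11]=1+0=1, deg[12]=1+0=1

Answer: 1 2 2 3 2 3 2 2 1 2 1 1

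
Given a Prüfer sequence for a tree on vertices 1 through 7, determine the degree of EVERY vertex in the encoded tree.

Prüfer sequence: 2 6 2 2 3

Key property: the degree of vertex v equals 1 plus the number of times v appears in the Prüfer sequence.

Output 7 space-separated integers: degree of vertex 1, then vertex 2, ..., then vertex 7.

Answer: 1 4 2 1 1 2 1

Derivation:
p_1 = 2: count[2] becomes 1
p_2 = 6: count[6] becomes 1
p_3 = 2: count[2] becomes 2
p_4 = 2: count[2] becomes 3
p_5 = 3: count[3] becomes 1
Degrees (1 + count): deg[1]=1+0=1, deg[2]=1+3=4, deg[3]=1+1=2, deg[4]=1+0=1, deg[5]=1+0=1, deg[6]=1+1=2, deg[7]=1+0=1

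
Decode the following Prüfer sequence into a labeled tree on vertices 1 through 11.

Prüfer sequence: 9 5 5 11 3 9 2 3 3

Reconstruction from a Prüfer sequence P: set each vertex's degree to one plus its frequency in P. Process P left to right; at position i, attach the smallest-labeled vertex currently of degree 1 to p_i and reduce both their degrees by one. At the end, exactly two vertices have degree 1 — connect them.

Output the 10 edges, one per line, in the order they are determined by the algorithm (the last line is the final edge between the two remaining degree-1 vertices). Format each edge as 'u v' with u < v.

Initial degrees: {1:1, 2:2, 3:4, 4:1, 5:3, 6:1, 7:1, 8:1, 9:3, 10:1, 11:2}
Step 1: smallest deg-1 vertex = 1, p_1 = 9. Add edge {1,9}. Now deg[1]=0, deg[9]=2.
Step 2: smallest deg-1 vertex = 4, p_2 = 5. Add edge {4,5}. Now deg[4]=0, deg[5]=2.
Step 3: smallest deg-1 vertex = 6, p_3 = 5. Add edge {5,6}. Now deg[6]=0, deg[5]=1.
Step 4: smallest deg-1 vertex = 5, p_4 = 11. Add edge {5,11}. Now deg[5]=0, deg[11]=1.
Step 5: smallest deg-1 vertex = 7, p_5 = 3. Add edge {3,7}. Now deg[7]=0, deg[3]=3.
Step 6: smallest deg-1 vertex = 8, p_6 = 9. Add edge {8,9}. Now deg[8]=0, deg[9]=1.
Step 7: smallest deg-1 vertex = 9, p_7 = 2. Add edge {2,9}. Now deg[9]=0, deg[2]=1.
Step 8: smallest deg-1 vertex = 2, p_8 = 3. Add edge {2,3}. Now deg[2]=0, deg[3]=2.
Step 9: smallest deg-1 vertex = 10, p_9 = 3. Add edge {3,10}. Now deg[10]=0, deg[3]=1.
Final: two remaining deg-1 vertices are 3, 11. Add edge {3,11}.

Answer: 1 9
4 5
5 6
5 11
3 7
8 9
2 9
2 3
3 10
3 11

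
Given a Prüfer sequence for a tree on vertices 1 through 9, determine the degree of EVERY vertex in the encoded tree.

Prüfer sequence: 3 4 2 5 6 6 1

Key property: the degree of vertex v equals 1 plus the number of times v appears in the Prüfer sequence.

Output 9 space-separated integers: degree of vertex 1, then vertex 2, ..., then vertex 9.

Answer: 2 2 2 2 2 3 1 1 1

Derivation:
p_1 = 3: count[3] becomes 1
p_2 = 4: count[4] becomes 1
p_3 = 2: count[2] becomes 1
p_4 = 5: count[5] becomes 1
p_5 = 6: count[6] becomes 1
p_6 = 6: count[6] becomes 2
p_7 = 1: count[1] becomes 1
Degrees (1 + count): deg[1]=1+1=2, deg[2]=1+1=2, deg[3]=1+1=2, deg[4]=1+1=2, deg[5]=1+1=2, deg[6]=1+2=3, deg[7]=1+0=1, deg[8]=1+0=1, deg[9]=1+0=1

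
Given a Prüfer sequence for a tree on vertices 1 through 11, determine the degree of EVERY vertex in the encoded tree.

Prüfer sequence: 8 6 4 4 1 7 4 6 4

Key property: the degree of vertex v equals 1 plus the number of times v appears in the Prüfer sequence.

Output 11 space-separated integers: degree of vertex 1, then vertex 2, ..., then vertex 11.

Answer: 2 1 1 5 1 3 2 2 1 1 1

Derivation:
p_1 = 8: count[8] becomes 1
p_2 = 6: count[6] becomes 1
p_3 = 4: count[4] becomes 1
p_4 = 4: count[4] becomes 2
p_5 = 1: count[1] becomes 1
p_6 = 7: count[7] becomes 1
p_7 = 4: count[4] becomes 3
p_8 = 6: count[6] becomes 2
p_9 = 4: count[4] becomes 4
Degrees (1 + count): deg[1]=1+1=2, deg[2]=1+0=1, deg[3]=1+0=1, deg[4]=1+4=5, deg[5]=1+0=1, deg[6]=1+2=3, deg[7]=1+1=2, deg[8]=1+1=2, deg[9]=1+0=1, deg[10]=1+0=1, deg[11]=1+0=1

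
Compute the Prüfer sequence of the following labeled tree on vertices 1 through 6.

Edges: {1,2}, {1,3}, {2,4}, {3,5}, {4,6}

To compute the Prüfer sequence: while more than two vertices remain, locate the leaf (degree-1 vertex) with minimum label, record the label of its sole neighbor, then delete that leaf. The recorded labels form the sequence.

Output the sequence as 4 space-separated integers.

Answer: 3 1 2 4

Derivation:
Step 1: leaves = {5,6}. Remove smallest leaf 5, emit neighbor 3.
Step 2: leaves = {3,6}. Remove smallest leaf 3, emit neighbor 1.
Step 3: leaves = {1,6}. Remove smallest leaf 1, emit neighbor 2.
Step 4: leaves = {2,6}. Remove smallest leaf 2, emit neighbor 4.
Done: 2 vertices remain (4, 6). Sequence = [3 1 2 4]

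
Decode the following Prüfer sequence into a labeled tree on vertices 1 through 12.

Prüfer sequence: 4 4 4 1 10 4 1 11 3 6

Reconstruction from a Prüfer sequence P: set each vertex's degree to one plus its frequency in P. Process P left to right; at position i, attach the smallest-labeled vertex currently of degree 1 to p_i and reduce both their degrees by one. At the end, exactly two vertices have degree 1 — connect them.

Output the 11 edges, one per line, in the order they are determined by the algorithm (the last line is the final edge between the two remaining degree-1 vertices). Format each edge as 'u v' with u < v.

Answer: 2 4
4 5
4 7
1 8
9 10
4 10
1 4
1 11
3 11
3 6
6 12

Derivation:
Initial degrees: {1:3, 2:1, 3:2, 4:5, 5:1, 6:2, 7:1, 8:1, 9:1, 10:2, 11:2, 12:1}
Step 1: smallest deg-1 vertex = 2, p_1 = 4. Add edge {2,4}. Now deg[2]=0, deg[4]=4.
Step 2: smallest deg-1 vertex = 5, p_2 = 4. Add edge {4,5}. Now deg[5]=0, deg[4]=3.
Step 3: smallest deg-1 vertex = 7, p_3 = 4. Add edge {4,7}. Now deg[7]=0, deg[4]=2.
Step 4: smallest deg-1 vertex = 8, p_4 = 1. Add edge {1,8}. Now deg[8]=0, deg[1]=2.
Step 5: smallest deg-1 vertex = 9, p_5 = 10. Add edge {9,10}. Now deg[9]=0, deg[10]=1.
Step 6: smallest deg-1 vertex = 10, p_6 = 4. Add edge {4,10}. Now deg[10]=0, deg[4]=1.
Step 7: smallest deg-1 vertex = 4, p_7 = 1. Add edge {1,4}. Now deg[4]=0, deg[1]=1.
Step 8: smallest deg-1 vertex = 1, p_8 = 11. Add edge {1,11}. Now deg[1]=0, deg[11]=1.
Step 9: smallest deg-1 vertex = 11, p_9 = 3. Add edge {3,11}. Now deg[11]=0, deg[3]=1.
Step 10: smallest deg-1 vertex = 3, p_10 = 6. Add edge {3,6}. Now deg[3]=0, deg[6]=1.
Final: two remaining deg-1 vertices are 6, 12. Add edge {6,12}.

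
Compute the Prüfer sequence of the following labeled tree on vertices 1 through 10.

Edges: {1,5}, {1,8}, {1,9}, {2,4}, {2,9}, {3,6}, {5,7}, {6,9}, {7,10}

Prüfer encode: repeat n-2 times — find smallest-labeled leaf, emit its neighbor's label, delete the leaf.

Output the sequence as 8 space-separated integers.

Step 1: leaves = {3,4,8,10}. Remove smallest leaf 3, emit neighbor 6.
Step 2: leaves = {4,6,8,10}. Remove smallest leaf 4, emit neighbor 2.
Step 3: leaves = {2,6,8,10}. Remove smallest leaf 2, emit neighbor 9.
Step 4: leaves = {6,8,10}. Remove smallest leaf 6, emit neighbor 9.
Step 5: leaves = {8,9,10}. Remove smallest leaf 8, emit neighbor 1.
Step 6: leaves = {9,10}. Remove smallest leaf 9, emit neighbor 1.
Step 7: leaves = {1,10}. Remove smallest leaf 1, emit neighbor 5.
Step 8: leaves = {5,10}. Remove smallest leaf 5, emit neighbor 7.
Done: 2 vertices remain (7, 10). Sequence = [6 2 9 9 1 1 5 7]

Answer: 6 2 9 9 1 1 5 7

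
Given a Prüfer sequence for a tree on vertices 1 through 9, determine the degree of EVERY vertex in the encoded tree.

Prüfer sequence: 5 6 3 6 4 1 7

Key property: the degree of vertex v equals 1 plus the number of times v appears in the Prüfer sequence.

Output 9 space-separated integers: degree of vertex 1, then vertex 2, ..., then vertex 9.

Answer: 2 1 2 2 2 3 2 1 1

Derivation:
p_1 = 5: count[5] becomes 1
p_2 = 6: count[6] becomes 1
p_3 = 3: count[3] becomes 1
p_4 = 6: count[6] becomes 2
p_5 = 4: count[4] becomes 1
p_6 = 1: count[1] becomes 1
p_7 = 7: count[7] becomes 1
Degrees (1 + count): deg[1]=1+1=2, deg[2]=1+0=1, deg[3]=1+1=2, deg[4]=1+1=2, deg[5]=1+1=2, deg[6]=1+2=3, deg[7]=1+1=2, deg[8]=1+0=1, deg[9]=1+0=1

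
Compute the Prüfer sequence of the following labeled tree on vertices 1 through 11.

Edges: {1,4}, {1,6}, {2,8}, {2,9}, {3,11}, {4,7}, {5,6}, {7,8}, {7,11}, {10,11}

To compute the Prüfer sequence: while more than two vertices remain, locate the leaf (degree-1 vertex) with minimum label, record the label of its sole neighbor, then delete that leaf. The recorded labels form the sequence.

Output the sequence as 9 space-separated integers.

Step 1: leaves = {3,5,9,10}. Remove smallest leaf 3, emit neighbor 11.
Step 2: leaves = {5,9,10}. Remove smallest leaf 5, emit neighbor 6.
Step 3: leaves = {6,9,10}. Remove smallest leaf 6, emit neighbor 1.
Step 4: leaves = {1,9,10}. Remove smallest leaf 1, emit neighbor 4.
Step 5: leaves = {4,9,10}. Remove smallest leaf 4, emit neighbor 7.
Step 6: leaves = {9,10}. Remove smallest leaf 9, emit neighbor 2.
Step 7: leaves = {2,10}. Remove smallest leaf 2, emit neighbor 8.
Step 8: leaves = {8,10}. Remove smallest leaf 8, emit neighbor 7.
Step 9: leaves = {7,10}. Remove smallest leaf 7, emit neighbor 11.
Done: 2 vertices remain (10, 11). Sequence = [11 6 1 4 7 2 8 7 11]

Answer: 11 6 1 4 7 2 8 7 11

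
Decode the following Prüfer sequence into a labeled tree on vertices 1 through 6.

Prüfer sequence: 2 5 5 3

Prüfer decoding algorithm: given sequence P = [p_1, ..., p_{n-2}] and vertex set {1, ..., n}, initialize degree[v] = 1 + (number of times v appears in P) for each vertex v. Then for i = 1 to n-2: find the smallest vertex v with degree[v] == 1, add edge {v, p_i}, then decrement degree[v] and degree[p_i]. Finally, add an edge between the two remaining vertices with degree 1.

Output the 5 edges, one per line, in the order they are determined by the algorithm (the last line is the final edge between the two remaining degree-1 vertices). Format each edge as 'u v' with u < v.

Initial degrees: {1:1, 2:2, 3:2, 4:1, 5:3, 6:1}
Step 1: smallest deg-1 vertex = 1, p_1 = 2. Add edge {1,2}. Now deg[1]=0, deg[2]=1.
Step 2: smallest deg-1 vertex = 2, p_2 = 5. Add edge {2,5}. Now deg[2]=0, deg[5]=2.
Step 3: smallest deg-1 vertex = 4, p_3 = 5. Add edge {4,5}. Now deg[4]=0, deg[5]=1.
Step 4: smallest deg-1 vertex = 5, p_4 = 3. Add edge {3,5}. Now deg[5]=0, deg[3]=1.
Final: two remaining deg-1 vertices are 3, 6. Add edge {3,6}.

Answer: 1 2
2 5
4 5
3 5
3 6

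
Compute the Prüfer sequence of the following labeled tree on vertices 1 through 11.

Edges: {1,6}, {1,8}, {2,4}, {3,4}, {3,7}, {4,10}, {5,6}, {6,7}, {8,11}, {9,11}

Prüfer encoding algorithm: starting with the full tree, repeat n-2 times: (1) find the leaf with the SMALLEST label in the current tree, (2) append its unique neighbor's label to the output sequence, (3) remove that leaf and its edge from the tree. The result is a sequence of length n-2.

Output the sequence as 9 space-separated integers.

Answer: 4 6 11 4 3 7 6 1 8

Derivation:
Step 1: leaves = {2,5,9,10}. Remove smallest leaf 2, emit neighbor 4.
Step 2: leaves = {5,9,10}. Remove smallest leaf 5, emit neighbor 6.
Step 3: leaves = {9,10}. Remove smallest leaf 9, emit neighbor 11.
Step 4: leaves = {10,11}. Remove smallest leaf 10, emit neighbor 4.
Step 5: leaves = {4,11}. Remove smallest leaf 4, emit neighbor 3.
Step 6: leaves = {3,11}. Remove smallest leaf 3, emit neighbor 7.
Step 7: leaves = {7,11}. Remove smallest leaf 7, emit neighbor 6.
Step 8: leaves = {6,11}. Remove smallest leaf 6, emit neighbor 1.
Step 9: leaves = {1,11}. Remove smallest leaf 1, emit neighbor 8.
Done: 2 vertices remain (8, 11). Sequence = [4 6 11 4 3 7 6 1 8]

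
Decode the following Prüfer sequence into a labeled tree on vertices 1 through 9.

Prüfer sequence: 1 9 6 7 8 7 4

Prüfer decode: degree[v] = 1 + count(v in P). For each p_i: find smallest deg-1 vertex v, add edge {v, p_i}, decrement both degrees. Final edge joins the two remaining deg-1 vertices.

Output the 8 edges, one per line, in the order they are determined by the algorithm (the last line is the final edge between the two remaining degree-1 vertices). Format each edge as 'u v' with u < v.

Answer: 1 2
1 9
3 6
5 7
6 8
7 8
4 7
4 9

Derivation:
Initial degrees: {1:2, 2:1, 3:1, 4:2, 5:1, 6:2, 7:3, 8:2, 9:2}
Step 1: smallest deg-1 vertex = 2, p_1 = 1. Add edge {1,2}. Now deg[2]=0, deg[1]=1.
Step 2: smallest deg-1 vertex = 1, p_2 = 9. Add edge {1,9}. Now deg[1]=0, deg[9]=1.
Step 3: smallest deg-1 vertex = 3, p_3 = 6. Add edge {3,6}. Now deg[3]=0, deg[6]=1.
Step 4: smallest deg-1 vertex = 5, p_4 = 7. Add edge {5,7}. Now deg[5]=0, deg[7]=2.
Step 5: smallest deg-1 vertex = 6, p_5 = 8. Add edge {6,8}. Now deg[6]=0, deg[8]=1.
Step 6: smallest deg-1 vertex = 8, p_6 = 7. Add edge {7,8}. Now deg[8]=0, deg[7]=1.
Step 7: smallest deg-1 vertex = 7, p_7 = 4. Add edge {4,7}. Now deg[7]=0, deg[4]=1.
Final: two remaining deg-1 vertices are 4, 9. Add edge {4,9}.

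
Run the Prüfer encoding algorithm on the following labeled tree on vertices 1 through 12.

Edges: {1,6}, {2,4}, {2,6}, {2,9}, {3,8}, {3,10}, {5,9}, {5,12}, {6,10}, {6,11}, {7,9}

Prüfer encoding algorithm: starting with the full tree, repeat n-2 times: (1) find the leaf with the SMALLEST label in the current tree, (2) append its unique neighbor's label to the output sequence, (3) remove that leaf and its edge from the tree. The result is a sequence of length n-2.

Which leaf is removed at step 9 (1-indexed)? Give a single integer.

Step 1: current leaves = {1,4,7,8,11,12}. Remove leaf 1 (neighbor: 6).
Step 2: current leaves = {4,7,8,11,12}. Remove leaf 4 (neighbor: 2).
Step 3: current leaves = {7,8,11,12}. Remove leaf 7 (neighbor: 9).
Step 4: current leaves = {8,11,12}. Remove leaf 8 (neighbor: 3).
Step 5: current leaves = {3,11,12}. Remove leaf 3 (neighbor: 10).
Step 6: current leaves = {10,11,12}. Remove leaf 10 (neighbor: 6).
Step 7: current leaves = {11,12}. Remove leaf 11 (neighbor: 6).
Step 8: current leaves = {6,12}. Remove leaf 6 (neighbor: 2).
Step 9: current leaves = {2,12}. Remove leaf 2 (neighbor: 9).

Answer: 2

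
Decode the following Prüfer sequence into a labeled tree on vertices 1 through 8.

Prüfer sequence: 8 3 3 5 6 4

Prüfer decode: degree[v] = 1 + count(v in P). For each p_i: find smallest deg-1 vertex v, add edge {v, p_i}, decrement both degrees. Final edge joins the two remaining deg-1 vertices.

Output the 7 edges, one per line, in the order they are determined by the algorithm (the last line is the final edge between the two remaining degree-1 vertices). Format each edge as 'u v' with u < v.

Answer: 1 8
2 3
3 7
3 5
5 6
4 6
4 8

Derivation:
Initial degrees: {1:1, 2:1, 3:3, 4:2, 5:2, 6:2, 7:1, 8:2}
Step 1: smallest deg-1 vertex = 1, p_1 = 8. Add edge {1,8}. Now deg[1]=0, deg[8]=1.
Step 2: smallest deg-1 vertex = 2, p_2 = 3. Add edge {2,3}. Now deg[2]=0, deg[3]=2.
Step 3: smallest deg-1 vertex = 7, p_3 = 3. Add edge {3,7}. Now deg[7]=0, deg[3]=1.
Step 4: smallest deg-1 vertex = 3, p_4 = 5. Add edge {3,5}. Now deg[3]=0, deg[5]=1.
Step 5: smallest deg-1 vertex = 5, p_5 = 6. Add edge {5,6}. Now deg[5]=0, deg[6]=1.
Step 6: smallest deg-1 vertex = 6, p_6 = 4. Add edge {4,6}. Now deg[6]=0, deg[4]=1.
Final: two remaining deg-1 vertices are 4, 8. Add edge {4,8}.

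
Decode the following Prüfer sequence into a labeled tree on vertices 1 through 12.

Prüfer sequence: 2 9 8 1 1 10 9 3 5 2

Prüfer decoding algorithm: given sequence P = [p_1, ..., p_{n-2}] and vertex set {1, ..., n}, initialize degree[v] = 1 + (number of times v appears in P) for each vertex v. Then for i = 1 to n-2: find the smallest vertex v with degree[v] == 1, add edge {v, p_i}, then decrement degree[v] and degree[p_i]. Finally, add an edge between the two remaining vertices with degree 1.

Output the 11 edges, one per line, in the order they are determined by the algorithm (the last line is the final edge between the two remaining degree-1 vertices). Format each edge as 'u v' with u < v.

Answer: 2 4
6 9
7 8
1 8
1 11
1 10
9 10
3 9
3 5
2 5
2 12

Derivation:
Initial degrees: {1:3, 2:3, 3:2, 4:1, 5:2, 6:1, 7:1, 8:2, 9:3, 10:2, 11:1, 12:1}
Step 1: smallest deg-1 vertex = 4, p_1 = 2. Add edge {2,4}. Now deg[4]=0, deg[2]=2.
Step 2: smallest deg-1 vertex = 6, p_2 = 9. Add edge {6,9}. Now deg[6]=0, deg[9]=2.
Step 3: smallest deg-1 vertex = 7, p_3 = 8. Add edge {7,8}. Now deg[7]=0, deg[8]=1.
Step 4: smallest deg-1 vertex = 8, p_4 = 1. Add edge {1,8}. Now deg[8]=0, deg[1]=2.
Step 5: smallest deg-1 vertex = 11, p_5 = 1. Add edge {1,11}. Now deg[11]=0, deg[1]=1.
Step 6: smallest deg-1 vertex = 1, p_6 = 10. Add edge {1,10}. Now deg[1]=0, deg[10]=1.
Step 7: smallest deg-1 vertex = 10, p_7 = 9. Add edge {9,10}. Now deg[10]=0, deg[9]=1.
Step 8: smallest deg-1 vertex = 9, p_8 = 3. Add edge {3,9}. Now deg[9]=0, deg[3]=1.
Step 9: smallest deg-1 vertex = 3, p_9 = 5. Add edge {3,5}. Now deg[3]=0, deg[5]=1.
Step 10: smallest deg-1 vertex = 5, p_10 = 2. Add edge {2,5}. Now deg[5]=0, deg[2]=1.
Final: two remaining deg-1 vertices are 2, 12. Add edge {2,12}.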